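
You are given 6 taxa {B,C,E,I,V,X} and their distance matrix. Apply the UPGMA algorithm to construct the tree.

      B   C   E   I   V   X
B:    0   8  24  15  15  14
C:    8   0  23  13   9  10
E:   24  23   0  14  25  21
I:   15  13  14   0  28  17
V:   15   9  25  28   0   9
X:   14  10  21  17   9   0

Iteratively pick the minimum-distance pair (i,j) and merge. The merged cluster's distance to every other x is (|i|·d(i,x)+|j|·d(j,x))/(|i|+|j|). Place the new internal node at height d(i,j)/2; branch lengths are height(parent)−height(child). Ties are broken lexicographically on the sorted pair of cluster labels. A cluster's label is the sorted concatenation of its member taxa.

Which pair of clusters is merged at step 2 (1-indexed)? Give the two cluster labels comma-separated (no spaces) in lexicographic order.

iteration 1: select B,C (d=8); attach at lengths (4, 4); label the merged cluster BC
  updated: d(BC,E)=47/2, d(BC,I)=14, d(BC,V)=12, d(BC,X)=12
iteration 2: select V,X (d=9); attach at lengths (9/2, 9/2); label the merged cluster VX
  updated: d(BC,VX)=12, d(E,VX)=23, d(I,VX)=45/2
iteration 3: select BC,VX (d=12); attach at lengths (2, 3/2); label the merged cluster BCVX
  updated: d(BCVX,E)=93/4, d(BCVX,I)=73/4
iteration 4: select E,I (d=14); attach at lengths (7, 7); label the merged cluster EI
  updated: d(BCVX,EI)=83/4
iteration 5: select BCVX,EI (d=83/4); attach at lengths (35/8, 27/8); label the merged cluster BCEIVX
final tree: (((B:4,C:4):2,(V:9/2,X:9/2):3/2):35/8,(E:7,I:7):27/8)
total length: 169/4

V,X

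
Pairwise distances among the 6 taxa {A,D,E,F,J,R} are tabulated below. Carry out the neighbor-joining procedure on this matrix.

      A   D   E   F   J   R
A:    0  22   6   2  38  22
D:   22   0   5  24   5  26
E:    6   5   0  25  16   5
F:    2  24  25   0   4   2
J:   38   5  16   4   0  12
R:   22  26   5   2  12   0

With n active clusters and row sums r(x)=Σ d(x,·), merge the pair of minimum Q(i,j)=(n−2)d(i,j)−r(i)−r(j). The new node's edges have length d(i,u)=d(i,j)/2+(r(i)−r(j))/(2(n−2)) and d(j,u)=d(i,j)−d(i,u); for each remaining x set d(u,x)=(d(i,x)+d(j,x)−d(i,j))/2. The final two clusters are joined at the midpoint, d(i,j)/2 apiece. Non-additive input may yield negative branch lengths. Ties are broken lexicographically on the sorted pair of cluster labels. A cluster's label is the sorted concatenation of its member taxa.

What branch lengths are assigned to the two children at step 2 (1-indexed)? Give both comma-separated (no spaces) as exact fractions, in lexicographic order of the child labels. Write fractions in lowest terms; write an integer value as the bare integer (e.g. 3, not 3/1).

10/3,5/3

iteration 1: select A,F (d=2, Q=-139); attach at lengths (41/8, -25/8); label the merged cluster AF
  updated: d(AF,D)=22, d(AF,E)=29/2, d(AF,J)=20, d(AF,R)=11
iteration 2: select D,J (d=5, Q=-96); attach at lengths (10/3, 5/3); label the merged cluster DJ
  updated: d(AF,DJ)=37/2, d(DJ,E)=8, d(DJ,R)=33/2
iteration 3: select AF,R (d=11, Q=-109/2); attach at lengths (67/8, 21/8); label the merged cluster AFR
  updated: d(AFR,DJ)=12, d(AFR,E)=17/4
iteration 4: select AFR,DJ (d=12, Q=-97/4); attach at lengths (33/8, 63/8); label the merged cluster ADFJR
  updated: d(ADFJR,E)=1/8
iteration 5: select ADFJR,E (d=1/8); attach at lengths (1/16, 1/16); label the merged cluster ADEFJR
final tree: ((((A:41/8,F:-25/8):67/8,R:21/8):33/8,(D:10/3,J:5/3):63/8):1/16,E:1/16)
total length: 241/8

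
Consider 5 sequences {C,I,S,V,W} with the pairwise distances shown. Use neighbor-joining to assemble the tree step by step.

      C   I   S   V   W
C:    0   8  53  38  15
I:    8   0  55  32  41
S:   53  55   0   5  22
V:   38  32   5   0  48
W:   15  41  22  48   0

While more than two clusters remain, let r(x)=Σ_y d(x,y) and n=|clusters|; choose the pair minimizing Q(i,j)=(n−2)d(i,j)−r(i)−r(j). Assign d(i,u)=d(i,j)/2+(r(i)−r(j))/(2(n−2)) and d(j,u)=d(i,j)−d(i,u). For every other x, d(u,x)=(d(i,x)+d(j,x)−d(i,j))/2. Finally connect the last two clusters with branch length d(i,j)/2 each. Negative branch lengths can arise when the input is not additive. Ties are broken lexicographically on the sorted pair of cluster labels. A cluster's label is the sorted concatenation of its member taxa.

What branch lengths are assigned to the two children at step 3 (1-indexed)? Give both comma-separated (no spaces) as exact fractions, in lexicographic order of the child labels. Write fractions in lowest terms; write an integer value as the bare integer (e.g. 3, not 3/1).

iteration 1: select S,V (d=5, Q=-243); attach at lengths (9/2, 1/2); label the merged cluster SV
  updated: d(C,SV)=43, d(I,SV)=41, d(SV,W)=65/2
iteration 2: select C,I (d=8, Q=-140); attach at lengths (-2, 10); label the merged cluster CI
  updated: d(CI,SV)=38, d(CI,W)=24
iteration 3: select CI,SV (d=38, Q=-189/2); attach at lengths (59/4, 93/4); label the merged cluster CISV
  updated: d(CISV,W)=37/4
iteration 4: select CISV,W (d=37/4); attach at lengths (37/8, 37/8); label the merged cluster CISVW
final tree: (((C:-2,I:10):59/4,(S:9/2,V:1/2):93/4):37/8,W:37/8)
total length: 241/4

59/4,93/4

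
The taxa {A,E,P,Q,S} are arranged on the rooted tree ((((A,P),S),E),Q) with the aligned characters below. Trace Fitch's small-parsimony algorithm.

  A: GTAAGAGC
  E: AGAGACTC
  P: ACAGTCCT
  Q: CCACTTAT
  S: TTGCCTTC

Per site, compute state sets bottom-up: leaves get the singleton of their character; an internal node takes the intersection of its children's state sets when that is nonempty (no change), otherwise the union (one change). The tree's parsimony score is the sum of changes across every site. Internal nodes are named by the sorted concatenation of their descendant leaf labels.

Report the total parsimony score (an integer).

AP@0: {G} ∪ {A} = {A,G} (union, +1)
APS@0: {A,G} ∪ {T} = {A,G,T} (union, +1)
AEPS@0: {A,G,T} ∩ {A} = {A} (intersection, +0)
AEPQS@0: {A} ∪ {C} = {A,C} (union, +1)
AP@1: {T} ∪ {C} = {C,T} (union, +1)
APS@1: {C,T} ∩ {T} = {T} (intersection, +0)
AEPS@1: {T} ∪ {G} = {G,T} (union, +1)
AEPQS@1: {G,T} ∪ {C} = {C,G,T} (union, +1)
AP@2: {A} ∩ {A} = {A} (intersection, +0)
APS@2: {A} ∪ {G} = {A,G} (union, +1)
AEPS@2: {A,G} ∩ {A} = {A} (intersection, +0)
AEPQS@2: {A} ∩ {A} = {A} (intersection, +0)
AP@3: {A} ∪ {G} = {A,G} (union, +1)
APS@3: {A,G} ∪ {C} = {A,C,G} (union, +1)
AEPS@3: {A,C,G} ∩ {G} = {G} (intersection, +0)
AEPQS@3: {G} ∪ {C} = {C,G} (union, +1)
AP@4: {G} ∪ {T} = {G,T} (union, +1)
APS@4: {G,T} ∪ {C} = {C,G,T} (union, +1)
AEPS@4: {C,G,T} ∪ {A} = {A,C,G,T} (union, +1)
AEPQS@4: {A,C,G,T} ∩ {T} = {T} (intersection, +0)
AP@5: {A} ∪ {C} = {A,C} (union, +1)
APS@5: {A,C} ∪ {T} = {A,C,T} (union, +1)
AEPS@5: {A,C,T} ∩ {C} = {C} (intersection, +0)
AEPQS@5: {C} ∪ {T} = {C,T} (union, +1)
AP@6: {G} ∪ {C} = {C,G} (union, +1)
APS@6: {C,G} ∪ {T} = {C,G,T} (union, +1)
AEPS@6: {C,G,T} ∩ {T} = {T} (intersection, +0)
AEPQS@6: {T} ∪ {A} = {A,T} (union, +1)
AP@7: {C} ∪ {T} = {C,T} (union, +1)
APS@7: {C,T} ∩ {C} = {C} (intersection, +0)
AEPS@7: {C} ∩ {C} = {C} (intersection, +0)
AEPQS@7: {C} ∪ {T} = {C,T} (union, +1)
per-site changes: [3, 3, 1, 3, 3, 3, 3, 2]; total = 21

21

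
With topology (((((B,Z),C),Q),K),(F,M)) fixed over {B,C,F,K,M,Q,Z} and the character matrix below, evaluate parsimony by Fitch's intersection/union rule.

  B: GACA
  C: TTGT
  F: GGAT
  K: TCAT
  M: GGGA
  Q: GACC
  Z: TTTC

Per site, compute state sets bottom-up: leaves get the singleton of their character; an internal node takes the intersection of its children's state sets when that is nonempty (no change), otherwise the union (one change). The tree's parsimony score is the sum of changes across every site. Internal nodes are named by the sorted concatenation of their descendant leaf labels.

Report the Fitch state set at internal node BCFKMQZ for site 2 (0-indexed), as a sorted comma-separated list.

site 0, node BZ: B={G} ∪ Z={T} → {G,T} (+1)
site 0, node BCZ: BZ={G,T} ∩ C={T} → {T} (+0)
site 0, node BCQZ: BCZ={T} ∪ Q={G} → {G,T} (+1)
site 0, node BCKQZ: BCQZ={G,T} ∩ K={T} → {T} (+0)
site 0, node FM: F={G} ∩ M={G} → {G} (+0)
site 0, node BCFKMQZ: BCKQZ={T} ∪ FM={G} → {G,T} (+1)
site 1, node BZ: B={A} ∪ Z={T} → {A,T} (+1)
site 1, node BCZ: BZ={A,T} ∩ C={T} → {T} (+0)
site 1, node BCQZ: BCZ={T} ∪ Q={A} → {A,T} (+1)
site 1, node BCKQZ: BCQZ={A,T} ∪ K={C} → {A,C,T} (+1)
site 1, node FM: F={G} ∩ M={G} → {G} (+0)
site 1, node BCFKMQZ: BCKQZ={A,C,T} ∪ FM={G} → {A,C,G,T} (+1)
site 2, node BZ: B={C} ∪ Z={T} → {C,T} (+1)
site 2, node BCZ: BZ={C,T} ∪ C={G} → {C,G,T} (+1)
site 2, node BCQZ: BCZ={C,G,T} ∩ Q={C} → {C} (+0)
site 2, node BCKQZ: BCQZ={C} ∪ K={A} → {A,C} (+1)
site 2, node FM: F={A} ∪ M={G} → {A,G} (+1)
site 2, node BCFKMQZ: BCKQZ={A,C} ∩ FM={A,G} → {A} (+0)
site 3, node BZ: B={A} ∪ Z={C} → {A,C} (+1)
site 3, node BCZ: BZ={A,C} ∪ C={T} → {A,C,T} (+1)
site 3, node BCQZ: BCZ={A,C,T} ∩ Q={C} → {C} (+0)
site 3, node BCKQZ: BCQZ={C} ∪ K={T} → {C,T} (+1)
site 3, node FM: F={T} ∪ M={A} → {A,T} (+1)
site 3, node BCFKMQZ: BCKQZ={C,T} ∩ FM={A,T} → {T} (+0)
per-site changes: [3, 4, 4, 4]; total = 15

A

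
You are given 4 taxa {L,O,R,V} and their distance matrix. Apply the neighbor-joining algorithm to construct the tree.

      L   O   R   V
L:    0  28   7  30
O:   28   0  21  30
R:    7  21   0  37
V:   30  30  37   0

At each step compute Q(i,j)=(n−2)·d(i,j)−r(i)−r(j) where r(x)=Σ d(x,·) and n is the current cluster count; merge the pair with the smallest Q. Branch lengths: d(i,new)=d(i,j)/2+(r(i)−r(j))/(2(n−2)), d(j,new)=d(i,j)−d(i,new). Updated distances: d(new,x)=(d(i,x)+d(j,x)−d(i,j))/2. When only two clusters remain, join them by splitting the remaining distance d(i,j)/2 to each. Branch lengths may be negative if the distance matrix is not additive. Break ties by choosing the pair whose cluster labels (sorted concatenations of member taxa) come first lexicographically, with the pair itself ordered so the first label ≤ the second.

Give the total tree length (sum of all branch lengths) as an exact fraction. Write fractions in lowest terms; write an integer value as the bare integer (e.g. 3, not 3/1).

iteration 1: select L,R (d=7, Q=-116); attach at lengths (7/2, 7/2); label the merged cluster LR
  updated: d(LR,O)=21, d(LR,V)=30
iteration 2: select LR,O (d=21, Q=-81); attach at lengths (21/2, 21/2); label the merged cluster LOR
  updated: d(LOR,V)=39/2
iteration 3: select LOR,V (d=39/2); attach at lengths (39/4, 39/4); label the merged cluster LORV
final tree: (((L:7/2,R:7/2):21/2,O:21/2):39/4,V:39/4)
total length: 95/2

95/2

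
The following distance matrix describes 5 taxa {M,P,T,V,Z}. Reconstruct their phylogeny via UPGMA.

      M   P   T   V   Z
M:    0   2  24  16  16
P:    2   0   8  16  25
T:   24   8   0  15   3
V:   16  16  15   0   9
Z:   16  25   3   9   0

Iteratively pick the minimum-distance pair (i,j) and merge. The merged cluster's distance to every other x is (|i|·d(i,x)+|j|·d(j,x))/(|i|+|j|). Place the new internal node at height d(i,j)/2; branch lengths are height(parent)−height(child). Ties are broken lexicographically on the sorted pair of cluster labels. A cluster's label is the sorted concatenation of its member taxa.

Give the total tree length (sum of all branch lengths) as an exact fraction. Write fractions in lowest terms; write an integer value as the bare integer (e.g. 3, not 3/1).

26

1. join M+P (d=2) ⇒ MP; edges |M|=1, |P|=1
  updated: d(MP,T)=16, d(MP,V)=16, d(MP,Z)=41/2
2. join T+Z (d=3) ⇒ TZ; edges |T|=3/2, |Z|=3/2
  updated: d(MP,TZ)=73/4, d(TZ,V)=12
3. join TZ+V (d=12) ⇒ TVZ; edges |TZ|=9/2, |V|=6
  updated: d(MP,TVZ)=35/2
4. join MP+TVZ (d=35/2) ⇒ MPTVZ; edges |MP|=31/4, |TVZ|=11/4
final tree: ((M:1,P:1):31/4,((T:3/2,Z:3/2):9/2,V:6):11/4)
total length: 26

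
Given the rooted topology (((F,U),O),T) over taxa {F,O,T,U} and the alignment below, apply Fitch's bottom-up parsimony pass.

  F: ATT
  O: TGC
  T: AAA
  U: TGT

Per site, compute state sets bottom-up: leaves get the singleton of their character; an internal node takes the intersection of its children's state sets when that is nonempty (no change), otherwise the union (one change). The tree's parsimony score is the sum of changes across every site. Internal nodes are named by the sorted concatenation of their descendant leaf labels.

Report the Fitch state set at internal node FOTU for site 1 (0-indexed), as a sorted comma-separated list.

site 0, node FU: F={A} ∪ U={T} → {A,T} (+1)
site 0, node FOU: FU={A,T} ∩ O={T} → {T} (+0)
site 0, node FOTU: FOU={T} ∪ T={A} → {A,T} (+1)
site 1, node FU: F={T} ∪ U={G} → {G,T} (+1)
site 1, node FOU: FU={G,T} ∩ O={G} → {G} (+0)
site 1, node FOTU: FOU={G} ∪ T={A} → {A,G} (+1)
site 2, node FU: F={T} ∩ U={T} → {T} (+0)
site 2, node FOU: FU={T} ∪ O={C} → {C,T} (+1)
site 2, node FOTU: FOU={C,T} ∪ T={A} → {A,C,T} (+1)
per-site changes: [2, 2, 2]; total = 6

A,G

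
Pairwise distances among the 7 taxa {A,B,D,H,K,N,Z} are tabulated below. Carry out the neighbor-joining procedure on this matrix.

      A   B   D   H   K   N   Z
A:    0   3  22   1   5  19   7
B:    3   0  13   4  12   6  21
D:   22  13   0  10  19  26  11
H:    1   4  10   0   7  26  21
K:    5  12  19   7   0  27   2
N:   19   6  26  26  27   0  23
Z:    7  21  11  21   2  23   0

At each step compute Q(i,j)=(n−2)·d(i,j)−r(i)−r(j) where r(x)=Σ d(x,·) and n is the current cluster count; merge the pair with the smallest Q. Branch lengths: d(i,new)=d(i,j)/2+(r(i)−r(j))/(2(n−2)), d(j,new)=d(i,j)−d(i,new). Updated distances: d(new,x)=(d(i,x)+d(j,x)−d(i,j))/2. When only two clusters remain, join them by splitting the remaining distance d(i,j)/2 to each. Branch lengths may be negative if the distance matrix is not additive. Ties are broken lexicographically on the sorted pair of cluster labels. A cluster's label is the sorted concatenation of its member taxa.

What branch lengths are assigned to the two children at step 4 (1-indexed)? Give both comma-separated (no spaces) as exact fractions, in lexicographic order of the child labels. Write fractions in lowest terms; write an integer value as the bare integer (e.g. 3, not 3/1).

45/16,113/16

iteration 1: select B,N (d=6, Q=-156); attach at lengths (-19/5, 49/5); label the merged cluster BN
  updated: d(A,BN)=8, d(BN,D)=33/2, d(BN,H)=12, d(BN,K)=33/2, d(BN,Z)=19
iteration 2: select K,Z (d=2, Q=-203/2); attach at lengths (-5/16, 37/16); label the merged cluster KZ
  updated: d(A,KZ)=5, d(BN,KZ)=67/4, d(D,KZ)=14, d(H,KZ)=13
iteration 3: select A,KZ (d=5, Q=-279/4); attach at lengths (3/8, 37/8); label the merged cluster AKZ
  updated: d(AKZ,BN)=79/8, d(AKZ,D)=31/2, d(AKZ,H)=9/2
iteration 4: select AKZ,BN (d=79/8, Q=-97/2); attach at lengths (45/16, 113/16); label the merged cluster ABKNZ
  updated: d(ABKNZ,D)=177/16, d(ABKNZ,H)=53/16
iteration 5: select ABKNZ,D (d=177/16, Q=-195/8); attach at lengths (35/16, 71/8); label the merged cluster ABDKNZ
  updated: d(ABDKNZ,H)=9/8
iteration 6: select ABDKNZ,H (d=9/8); attach at lengths (9/16, 9/16); label the merged cluster ABDHKNZ
final tree: ((((A:3/8,(K:-5/16,Z:37/16):37/8):45/16,(B:-19/5,N:49/5):113/16):35/16,D:71/8):9/16,H:9/16)
total length: 561/16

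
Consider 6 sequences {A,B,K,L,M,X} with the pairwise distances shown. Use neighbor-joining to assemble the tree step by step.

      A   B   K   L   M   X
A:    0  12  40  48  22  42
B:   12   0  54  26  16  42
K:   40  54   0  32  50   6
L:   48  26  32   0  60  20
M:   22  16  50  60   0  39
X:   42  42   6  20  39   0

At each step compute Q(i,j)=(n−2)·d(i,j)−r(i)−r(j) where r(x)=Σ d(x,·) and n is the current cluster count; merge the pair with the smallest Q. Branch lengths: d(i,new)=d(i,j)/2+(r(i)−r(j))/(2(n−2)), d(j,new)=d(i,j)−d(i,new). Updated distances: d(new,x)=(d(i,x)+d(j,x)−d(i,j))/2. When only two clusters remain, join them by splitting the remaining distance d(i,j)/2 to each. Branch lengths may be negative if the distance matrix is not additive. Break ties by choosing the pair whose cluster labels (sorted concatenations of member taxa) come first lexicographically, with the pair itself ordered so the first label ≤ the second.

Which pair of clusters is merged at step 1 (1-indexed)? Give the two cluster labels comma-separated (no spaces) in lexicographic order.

K,X

iteration 1: select K,X (d=6, Q=-307); attach at lengths (57/8, -9/8); label the merged cluster KX
  updated: d(A,KX)=38, d(B,KX)=45, d(KX,L)=23, d(KX,M)=83/2
iteration 2: select KX,L (d=23, Q=-471/2); attach at lengths (119/12, 157/12); label the merged cluster KLX
  updated: d(A,KLX)=63/2, d(B,KLX)=24, d(KLX,M)=157/4
iteration 3: select A,M (d=22, Q=-395/4); attach at lengths (129/16, 223/16); label the merged cluster AM
  updated: d(AM,B)=3, d(AM,KLX)=195/8
iteration 4: select AM,B (d=3, Q=-411/8); attach at lengths (27/16, 21/16); label the merged cluster ABM
  updated: d(ABM,KLX)=363/16
iteration 5: select ABM,KLX (d=363/16); attach at lengths (363/32, 363/32); label the merged cluster ABKLMX
final tree: (((A:129/16,M:223/16):27/16,B:21/16):363/32,((K:57/8,X:-9/8):119/12,L:157/12):363/32)
total length: 1227/16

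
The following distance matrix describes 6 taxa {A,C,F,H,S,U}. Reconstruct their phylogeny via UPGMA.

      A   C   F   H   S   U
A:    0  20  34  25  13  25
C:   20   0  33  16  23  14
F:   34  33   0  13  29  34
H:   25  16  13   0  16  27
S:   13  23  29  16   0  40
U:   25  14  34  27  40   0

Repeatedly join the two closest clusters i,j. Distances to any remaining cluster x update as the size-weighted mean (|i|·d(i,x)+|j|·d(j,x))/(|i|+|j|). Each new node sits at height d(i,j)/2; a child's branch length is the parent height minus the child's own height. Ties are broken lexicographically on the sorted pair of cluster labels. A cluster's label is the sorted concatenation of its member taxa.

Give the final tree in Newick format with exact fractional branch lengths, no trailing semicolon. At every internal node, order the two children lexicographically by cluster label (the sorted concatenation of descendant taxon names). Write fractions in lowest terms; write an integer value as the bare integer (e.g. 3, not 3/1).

1. join A+S (d=13) ⇒ AS; edges |A|=13/2, |S|=13/2
  updated: d(AS,C)=43/2, d(AS,F)=63/2, d(AS,H)=41/2, d(AS,U)=65/2
2. join F+H (d=13) ⇒ FH; edges |F|=13/2, |H|=13/2
  updated: d(AS,FH)=26, d(C,FH)=49/2, d(FH,U)=61/2
3. join C+U (d=14) ⇒ CU; edges |C|=7, |U|=7
  updated: d(AS,CU)=27, d(CU,FH)=55/2
4. join AS+FH (d=26) ⇒ AFHS; edges |AS|=13/2, |FH|=13/2
  updated: d(AFHS,CU)=109/4
5. join AFHS+CU (d=109/4) ⇒ ACFHSU; edges |AFHS|=5/8, |CU|=53/8
final tree: (((A:13/2,S:13/2):13/2,(F:13/2,H:13/2):13/2):5/8,(C:7,U:7):53/8)
total length: 241/4

(((A:13/2,S:13/2):13/2,(F:13/2,H:13/2):13/2):5/8,(C:7,U:7):53/8)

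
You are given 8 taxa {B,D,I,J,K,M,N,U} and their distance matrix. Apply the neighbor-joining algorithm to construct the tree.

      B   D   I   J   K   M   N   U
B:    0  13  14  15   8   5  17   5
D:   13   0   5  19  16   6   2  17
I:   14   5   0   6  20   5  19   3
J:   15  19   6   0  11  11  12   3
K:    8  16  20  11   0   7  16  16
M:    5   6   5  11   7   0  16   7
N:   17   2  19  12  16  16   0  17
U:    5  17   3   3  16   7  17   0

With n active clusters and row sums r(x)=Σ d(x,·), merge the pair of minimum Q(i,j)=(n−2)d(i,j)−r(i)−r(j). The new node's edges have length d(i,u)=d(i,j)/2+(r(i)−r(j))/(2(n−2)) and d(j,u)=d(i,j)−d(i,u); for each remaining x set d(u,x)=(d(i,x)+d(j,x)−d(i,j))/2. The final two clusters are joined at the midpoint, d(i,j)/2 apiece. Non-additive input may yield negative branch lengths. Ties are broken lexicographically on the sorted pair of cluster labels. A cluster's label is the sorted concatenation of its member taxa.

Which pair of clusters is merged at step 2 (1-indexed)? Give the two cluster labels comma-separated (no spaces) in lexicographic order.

iteration 1: select D,N (d=2, Q=-165); attach at lengths (-3/4, 11/4); label the merged cluster DN
  updated: d(B,DN)=14, d(DN,I)=11, d(DN,J)=29/2, d(DN,K)=15, d(DN,M)=10, d(DN,U)=16
iteration 2: select B,K (d=8, Q=-98); attach at lengths (12/5, 28/5); label the merged cluster BK
  updated: d(BK,DN)=21/2, d(BK,I)=13, d(BK,J)=9, d(BK,M)=2, d(BK,U)=13/2
iteration 3: select BK,M (d=2, Q=-68); attach at lengths (7/4, 1/4); label the merged cluster BKM
  updated: d(BKM,DN)=37/4, d(BKM,I)=8, d(BKM,J)=9, d(BKM,U)=23/4
iteration 4: select BKM,DN (d=37/4, Q=-55); attach at lengths (3/2, 31/4); label the merged cluster BDKMN
  updated: d(BDKMN,I)=39/8, d(BDKMN,J)=57/8, d(BDKMN,U)=25/4
iteration 5: select BDKMN,I (d=39/8, Q=-179/8); attach at lengths (113/32, 43/32); label the merged cluster BDIKMN
  updated: d(BDIKMN,J)=33/8, d(BDIKMN,U)=35/16
iteration 6: select BDIKMN,J (d=33/8, Q=-149/16); attach at lengths (53/32, 79/32); label the merged cluster BDIJKMN
  updated: d(BDIJKMN,U)=17/32
iteration 7: select BDIJKMN,U (d=17/32); attach at lengths (17/64, 17/64); label the merged cluster BDIJKMNU
final tree: ((((((B:12/5,K:28/5):7/4,M:1/4):3/2,(D:-3/4,N:11/4):31/4):113/32,I:43/32):53/32,J:79/32):17/64,U:17/64)
total length: 985/32

B,K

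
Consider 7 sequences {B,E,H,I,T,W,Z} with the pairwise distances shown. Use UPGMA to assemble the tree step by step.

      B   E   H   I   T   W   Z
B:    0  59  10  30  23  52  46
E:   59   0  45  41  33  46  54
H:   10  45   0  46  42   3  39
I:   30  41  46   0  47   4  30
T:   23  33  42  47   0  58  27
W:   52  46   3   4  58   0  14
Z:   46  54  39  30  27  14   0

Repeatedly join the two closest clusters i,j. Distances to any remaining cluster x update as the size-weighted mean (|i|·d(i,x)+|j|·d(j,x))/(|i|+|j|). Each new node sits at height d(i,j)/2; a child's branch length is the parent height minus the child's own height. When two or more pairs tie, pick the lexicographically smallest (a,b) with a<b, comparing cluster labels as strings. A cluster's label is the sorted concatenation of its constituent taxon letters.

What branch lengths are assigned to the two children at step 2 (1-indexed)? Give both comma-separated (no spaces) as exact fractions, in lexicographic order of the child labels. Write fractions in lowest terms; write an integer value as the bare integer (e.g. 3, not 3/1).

23/2,23/2

step 1: merge (H,W) at d=3; branch lengths H→3/2, W→3/2; new cluster HW
  updated: d(B,HW)=31, d(E,HW)=91/2, d(HW,I)=25, d(HW,T)=50, d(HW,Z)=53/2
step 2: merge (B,T) at d=23; branch lengths B→23/2, T→23/2; new cluster BT
  updated: d(BT,E)=46, d(BT,HW)=81/2, d(BT,I)=77/2, d(BT,Z)=73/2
step 3: merge (HW,I) at d=25; branch lengths HW→11, I→25/2; new cluster HIW
  updated: d(BT,HIW)=239/6, d(E,HIW)=44, d(HIW,Z)=83/3
step 4: merge (HIW,Z) at d=83/3; branch lengths HIW→4/3, Z→83/6; new cluster HIWZ
  updated: d(BT,HIWZ)=39, d(E,HIWZ)=93/2
step 5: merge (BT,HIWZ) at d=39; branch lengths BT→8, HIWZ→17/3; new cluster BHITWZ
  updated: d(BHITWZ,E)=139/3
step 6: merge (BHITWZ,E) at d=139/3; branch lengths BHITWZ→11/3, E→139/6; new cluster BEHITWZ
final tree: (((B:23/2,T:23/2):8,(((H:3/2,W:3/2):11,I:25/2):4/3,Z:83/6):17/3):11/3,E:139/6)
total length: 631/6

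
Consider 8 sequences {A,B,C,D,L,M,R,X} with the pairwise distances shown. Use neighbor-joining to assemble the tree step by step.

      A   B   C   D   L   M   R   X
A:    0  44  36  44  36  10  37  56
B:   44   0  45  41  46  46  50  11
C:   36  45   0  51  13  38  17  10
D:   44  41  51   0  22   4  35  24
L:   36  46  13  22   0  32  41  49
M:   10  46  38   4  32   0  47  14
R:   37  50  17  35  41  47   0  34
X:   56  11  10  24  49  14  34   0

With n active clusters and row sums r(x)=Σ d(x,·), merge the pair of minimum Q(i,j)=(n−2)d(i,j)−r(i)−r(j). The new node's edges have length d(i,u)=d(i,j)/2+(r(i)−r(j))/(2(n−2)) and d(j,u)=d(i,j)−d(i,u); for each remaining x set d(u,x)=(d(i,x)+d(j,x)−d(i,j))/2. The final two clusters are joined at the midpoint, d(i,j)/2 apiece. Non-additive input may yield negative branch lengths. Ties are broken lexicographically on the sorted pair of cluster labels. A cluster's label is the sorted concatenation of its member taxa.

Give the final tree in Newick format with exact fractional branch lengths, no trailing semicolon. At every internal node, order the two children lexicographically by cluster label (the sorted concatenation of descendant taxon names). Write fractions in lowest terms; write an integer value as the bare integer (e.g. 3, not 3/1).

iteration 1: select B,X (d=11, Q=-415); attach at lengths (151/12, -19/12); label the merged cluster BX
  updated: d(A,BX)=89/2, d(BX,C)=22, d(BX,D)=27, d(BX,L)=42, d(BX,M)=49/2, d(BX,R)=73/2
iteration 2: select D,M (d=4, Q=-637/2); attach at lengths (19/4, -3/4); label the merged cluster DM
  updated: d(A,DM)=25, d(BX,DM)=95/4, d(C,DM)=85/2, d(DM,L)=25, d(DM,R)=39
iteration 3: select C,L (d=13, Q=-471/2); attach at lengths (51/16, 157/16); label the merged cluster CL
  updated: d(A,CL)=59/2, d(BX,CL)=51/2, d(CL,DM)=109/4, d(CL,R)=45/2
iteration 4: select A,DM (d=25, Q=-176); attach at lengths (16, 9); label the merged cluster ADM
  updated: d(ADM,BX)=173/8, d(ADM,CL)=127/8, d(ADM,R)=51/2
iteration 5: select ADM,BX (d=173/8, Q=-827/8); attach at lengths (181/32, 511/32); label the merged cluster ABDMX
  updated: d(ABDMX,CL)=79/8, d(ABDMX,R)=323/16
iteration 6: select ABDMX,CL (d=79/8, Q=-841/16); attach at lengths (121/32, 195/32); label the merged cluster ABCDLMX
  updated: d(ABCDLMX,R)=525/32
iteration 7: select ABCDLMX,R (d=525/32); attach at lengths (525/64, 525/64); label the merged cluster ABCDLMRX
final tree: ((((A:16,(D:19/4,M:-3/4):9):181/32,(B:151/12,X:-19/12):511/32):121/32,(C:51/16,L:157/16):195/32):525/64,R:525/64)
total length: 3229/32

((((A:16,(D:19/4,M:-3/4):9):181/32,(B:151/12,X:-19/12):511/32):121/32,(C:51/16,L:157/16):195/32):525/64,R:525/64)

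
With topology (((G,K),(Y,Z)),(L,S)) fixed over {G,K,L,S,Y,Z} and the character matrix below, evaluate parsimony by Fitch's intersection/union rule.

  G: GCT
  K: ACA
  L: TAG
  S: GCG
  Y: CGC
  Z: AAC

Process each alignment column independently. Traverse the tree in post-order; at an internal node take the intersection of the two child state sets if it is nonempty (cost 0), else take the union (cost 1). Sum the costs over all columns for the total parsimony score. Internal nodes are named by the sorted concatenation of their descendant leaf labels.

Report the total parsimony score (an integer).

10

site 0, node GK: G={G} ∪ K={A} → {A,G} (+1)
site 0, node YZ: Y={C} ∪ Z={A} → {A,C} (+1)
site 0, node GKYZ: GK={A,G} ∩ YZ={A,C} → {A} (+0)
site 0, node LS: L={T} ∪ S={G} → {G,T} (+1)
site 0, node GKLSYZ: GKYZ={A} ∪ LS={G,T} → {A,G,T} (+1)
site 1, node GK: G={C} ∩ K={C} → {C} (+0)
site 1, node YZ: Y={G} ∪ Z={A} → {A,G} (+1)
site 1, node GKYZ: GK={C} ∪ YZ={A,G} → {A,C,G} (+1)
site 1, node LS: L={A} ∪ S={C} → {A,C} (+1)
site 1, node GKLSYZ: GKYZ={A,C,G} ∩ LS={A,C} → {A,C} (+0)
site 2, node GK: G={T} ∪ K={A} → {A,T} (+1)
site 2, node YZ: Y={C} ∩ Z={C} → {C} (+0)
site 2, node GKYZ: GK={A,T} ∪ YZ={C} → {A,C,T} (+1)
site 2, node LS: L={G} ∩ S={G} → {G} (+0)
site 2, node GKLSYZ: GKYZ={A,C,T} ∪ LS={G} → {A,C,G,T} (+1)
per-site changes: [4, 3, 3]; total = 10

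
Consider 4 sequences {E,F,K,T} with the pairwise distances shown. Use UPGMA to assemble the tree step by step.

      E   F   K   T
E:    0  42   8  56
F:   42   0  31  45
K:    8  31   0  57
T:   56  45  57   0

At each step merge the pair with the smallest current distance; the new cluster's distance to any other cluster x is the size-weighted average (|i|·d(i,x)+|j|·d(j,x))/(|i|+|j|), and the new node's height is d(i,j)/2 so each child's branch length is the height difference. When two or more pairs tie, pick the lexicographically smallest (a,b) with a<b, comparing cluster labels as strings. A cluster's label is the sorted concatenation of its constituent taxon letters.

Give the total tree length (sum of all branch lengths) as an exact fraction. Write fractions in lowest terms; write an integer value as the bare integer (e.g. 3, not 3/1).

899/12

iteration 1: select E,K (d=8); attach at lengths (4, 4); label the merged cluster EK
  updated: d(EK,F)=73/2, d(EK,T)=113/2
iteration 2: select EK,F (d=73/2); attach at lengths (57/4, 73/4); label the merged cluster EFK
  updated: d(EFK,T)=158/3
iteration 3: select EFK,T (d=158/3); attach at lengths (97/12, 79/3); label the merged cluster EFKT
final tree: (((E:4,K:4):57/4,F:73/4):97/12,T:79/3)
total length: 899/12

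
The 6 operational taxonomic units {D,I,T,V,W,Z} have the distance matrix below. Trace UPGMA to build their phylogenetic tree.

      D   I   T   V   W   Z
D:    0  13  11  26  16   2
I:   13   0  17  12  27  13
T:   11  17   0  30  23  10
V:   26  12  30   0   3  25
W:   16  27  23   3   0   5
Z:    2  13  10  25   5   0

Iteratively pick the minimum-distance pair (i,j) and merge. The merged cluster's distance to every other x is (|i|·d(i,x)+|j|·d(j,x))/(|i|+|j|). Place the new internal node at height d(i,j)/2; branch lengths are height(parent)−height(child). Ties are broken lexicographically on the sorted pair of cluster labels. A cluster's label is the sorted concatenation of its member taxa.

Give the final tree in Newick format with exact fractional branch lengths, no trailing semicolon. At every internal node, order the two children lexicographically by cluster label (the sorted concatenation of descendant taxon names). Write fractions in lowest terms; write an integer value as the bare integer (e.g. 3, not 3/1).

iteration 1: select D,Z (d=2); attach at lengths (1, 1); label the merged cluster DZ
  updated: d(DZ,I)=13, d(DZ,T)=21/2, d(DZ,V)=51/2, d(DZ,W)=21/2
iteration 2: select V,W (d=3); attach at lengths (3/2, 3/2); label the merged cluster VW
  updated: d(DZ,VW)=18, d(I,VW)=39/2, d(T,VW)=53/2
iteration 3: select DZ,T (d=21/2); attach at lengths (17/4, 21/4); label the merged cluster DTZ
  updated: d(DTZ,I)=43/3, d(DTZ,VW)=125/6
iteration 4: select DTZ,I (d=43/3); attach at lengths (23/12, 43/6); label the merged cluster DITZ
  updated: d(DITZ,VW)=41/2
iteration 5: select DITZ,VW (d=41/2); attach at lengths (37/12, 35/4); label the merged cluster DITVWZ
final tree: ((((D:1,Z:1):17/4,T:21/4):23/12,I:43/6):37/12,(V:3/2,W:3/2):35/4)
total length: 425/12

((((D:1,Z:1):17/4,T:21/4):23/12,I:43/6):37/12,(V:3/2,W:3/2):35/4)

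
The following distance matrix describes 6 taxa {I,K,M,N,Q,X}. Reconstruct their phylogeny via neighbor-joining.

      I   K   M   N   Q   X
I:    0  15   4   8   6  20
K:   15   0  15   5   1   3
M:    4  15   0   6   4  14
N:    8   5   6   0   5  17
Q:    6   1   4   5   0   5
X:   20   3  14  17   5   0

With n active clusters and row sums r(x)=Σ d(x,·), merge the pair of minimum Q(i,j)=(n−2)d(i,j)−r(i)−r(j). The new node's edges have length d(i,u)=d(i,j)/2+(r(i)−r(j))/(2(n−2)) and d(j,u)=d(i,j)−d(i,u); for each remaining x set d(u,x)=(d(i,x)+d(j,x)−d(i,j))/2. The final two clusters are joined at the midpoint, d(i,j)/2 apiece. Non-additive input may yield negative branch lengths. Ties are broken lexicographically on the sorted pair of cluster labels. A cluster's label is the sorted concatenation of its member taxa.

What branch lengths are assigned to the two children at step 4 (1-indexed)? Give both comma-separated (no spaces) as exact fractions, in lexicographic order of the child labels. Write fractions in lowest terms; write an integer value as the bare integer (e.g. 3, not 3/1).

iteration 1: select K,X (d=3, Q=-86); attach at lengths (-1, 4); label the merged cluster KX
  updated: d(I,KX)=16, d(KX,M)=13, d(KX,N)=19/2, d(KX,Q)=3/2
iteration 2: select KX,Q (d=3/2, Q=-52); attach at lengths (14/3, -19/6); label the merged cluster KQX
  updated: d(I,KQX)=41/4, d(KQX,M)=31/4, d(KQX,N)=13/2
iteration 3: select I,M (d=4, Q=-32); attach at lengths (25/8, 7/8); label the merged cluster IM
  updated: d(IM,KQX)=7, d(IM,N)=5
iteration 4: select IM,KQX (d=7, Q=-37/2); attach at lengths (11/4, 17/4); label the merged cluster IKMQX
  updated: d(IKMQX,N)=9/4
iteration 5: select IKMQX,N (d=9/4); attach at lengths (9/8, 9/8); label the merged cluster IKMNQX
final tree: (((I:25/8,M:7/8):11/4,((K:-1,X:4):14/3,Q:-19/6):17/4):9/8,N:9/8)
total length: 71/4

11/4,17/4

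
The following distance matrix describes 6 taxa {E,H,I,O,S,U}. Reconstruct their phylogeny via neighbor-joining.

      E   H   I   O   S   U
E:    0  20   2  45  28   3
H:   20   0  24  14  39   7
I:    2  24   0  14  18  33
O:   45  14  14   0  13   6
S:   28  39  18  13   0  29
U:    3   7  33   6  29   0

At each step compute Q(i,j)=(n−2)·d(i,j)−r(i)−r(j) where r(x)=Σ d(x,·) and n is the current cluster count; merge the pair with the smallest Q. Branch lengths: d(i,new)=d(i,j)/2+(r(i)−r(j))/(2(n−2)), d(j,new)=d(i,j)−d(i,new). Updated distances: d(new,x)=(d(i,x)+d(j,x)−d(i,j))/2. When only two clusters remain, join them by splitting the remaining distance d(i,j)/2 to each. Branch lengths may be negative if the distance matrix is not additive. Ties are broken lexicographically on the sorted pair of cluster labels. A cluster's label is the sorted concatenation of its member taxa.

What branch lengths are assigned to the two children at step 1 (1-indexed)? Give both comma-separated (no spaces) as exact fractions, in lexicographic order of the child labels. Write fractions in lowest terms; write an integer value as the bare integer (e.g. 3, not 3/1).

15/8,1/8

step 1: merge (E,I) at d=2, Q=-181; branch lengths E→15/8, I→1/8; new cluster EI
  updated: d(EI,H)=21, d(EI,O)=57/2, d(EI,S)=22, d(EI,U)=17
step 2: merge (EI,S) at d=22, Q=-251/2; branch lengths EI→103/12, S→161/12; new cluster EIS
  updated: d(EIS,H)=19, d(EIS,O)=39/4, d(EIS,U)=12
step 3: merge (EIS,O) at d=39/4, Q=-51; branch lengths EIS→61/8, O→17/8; new cluster EIOS
  updated: d(EIOS,H)=93/8, d(EIOS,U)=33/8
step 4: merge (EIOS,H) at d=93/8, Q=-91/4; branch lengths EIOS→35/8, H→29/4; new cluster EHIOS
  updated: d(EHIOS,U)=-1/4
step 5: merge (EHIOS,U) at d=-1/4; branch lengths EHIOS→-1/8, U→-1/8; new cluster EHIOSU
final tree: (((((E:15/8,I:1/8):103/12,S:161/12):61/8,O:17/8):35/8,H:29/4):-1/8,U:-1/8)
total length: 361/8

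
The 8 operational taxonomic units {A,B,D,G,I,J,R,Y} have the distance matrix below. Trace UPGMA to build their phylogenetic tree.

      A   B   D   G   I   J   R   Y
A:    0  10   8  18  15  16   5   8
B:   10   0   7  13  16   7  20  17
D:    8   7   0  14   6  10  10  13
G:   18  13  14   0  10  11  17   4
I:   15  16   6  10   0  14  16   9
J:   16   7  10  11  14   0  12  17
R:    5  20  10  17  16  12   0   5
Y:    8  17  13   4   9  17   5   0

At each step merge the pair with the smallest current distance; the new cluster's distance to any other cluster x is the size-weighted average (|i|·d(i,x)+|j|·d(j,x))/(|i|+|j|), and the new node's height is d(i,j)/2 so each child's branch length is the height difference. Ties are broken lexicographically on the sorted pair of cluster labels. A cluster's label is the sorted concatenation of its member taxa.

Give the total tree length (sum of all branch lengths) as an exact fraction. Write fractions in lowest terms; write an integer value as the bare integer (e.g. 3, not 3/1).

1. join G+Y (d=4) ⇒ GY; edges |G|=2, |Y|=2
  updated: d(A,GY)=13, d(B,GY)=15, d(D,GY)=27/2, d(GY,I)=19/2, d(GY,J)=14, d(GY,R)=11
2. join A+R (d=5) ⇒ AR; edges |A|=5/2, |R|=5/2
  updated: d(AR,B)=15, d(AR,D)=9, d(AR,GY)=12, d(AR,I)=31/2, d(AR,J)=14
3. join D+I (d=6) ⇒ DI; edges |D|=3, |I|=3
  updated: d(AR,DI)=49/4, d(B,DI)=23/2, d(DI,GY)=23/2, d(DI,J)=12
4. join B+J (d=7) ⇒ BJ; edges |B|=7/2, |J|=7/2
  updated: d(AR,BJ)=29/2, d(BJ,DI)=47/4, d(BJ,GY)=29/2
5. join DI+GY (d=23/2) ⇒ DGIY; edges |DI|=11/4, |GY|=15/4
  updated: d(AR,DGIY)=97/8, d(BJ,DGIY)=105/8
6. join AR+DGIY (d=97/8) ⇒ ADGIRY; edges |AR|=57/16, |DGIY|=5/16
  updated: d(ADGIRY,BJ)=163/12
7. join ADGIRY+BJ (d=163/12) ⇒ ABDGIJRY; edges |ADGIRY|=35/48, |BJ|=79/24
final tree: (((A:5/2,R:5/2):57/16,((D:3,I:3):11/4,(G:2,Y:2):15/4):5/16):35/48,(B:7/2,J:7/2):79/24)
total length: 1747/48

1747/48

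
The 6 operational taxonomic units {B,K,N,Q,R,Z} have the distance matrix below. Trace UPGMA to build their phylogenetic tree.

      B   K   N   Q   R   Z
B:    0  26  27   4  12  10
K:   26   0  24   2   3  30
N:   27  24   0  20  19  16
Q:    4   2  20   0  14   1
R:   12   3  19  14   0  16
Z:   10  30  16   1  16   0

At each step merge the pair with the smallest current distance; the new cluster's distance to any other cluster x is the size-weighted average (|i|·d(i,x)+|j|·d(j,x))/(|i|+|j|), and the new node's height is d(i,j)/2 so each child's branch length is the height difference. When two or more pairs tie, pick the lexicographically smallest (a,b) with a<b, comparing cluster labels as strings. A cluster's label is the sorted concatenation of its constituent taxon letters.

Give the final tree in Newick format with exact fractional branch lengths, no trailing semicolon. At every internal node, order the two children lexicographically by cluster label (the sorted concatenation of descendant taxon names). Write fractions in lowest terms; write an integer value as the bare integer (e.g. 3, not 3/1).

(((B:7/2,(Q:1/2,Z:1/2):3):29/6,(K:3/2,R:3/2):41/6):34/15,N:53/5)

step 1: merge (Q,Z) at d=1; branch lengths Q→1/2, Z→1/2; new cluster QZ
  updated: d(B,QZ)=7, d(K,QZ)=16, d(N,QZ)=18, d(QZ,R)=15
step 2: merge (K,R) at d=3; branch lengths K→3/2, R→3/2; new cluster KR
  updated: d(B,KR)=19, d(KR,N)=43/2, d(KR,QZ)=31/2
step 3: merge (B,QZ) at d=7; branch lengths B→7/2, QZ→3; new cluster BQZ
  updated: d(BQZ,KR)=50/3, d(BQZ,N)=21
step 4: merge (BQZ,KR) at d=50/3; branch lengths BQZ→29/6, KR→41/6; new cluster BKQRZ
  updated: d(BKQRZ,N)=106/5
step 5: merge (BKQRZ,N) at d=106/5; branch lengths BKQRZ→34/15, N→53/5; new cluster BKNQRZ
final tree: (((B:7/2,(Q:1/2,Z:1/2):3):29/6,(K:3/2,R:3/2):41/6):34/15,N:53/5)
total length: 1051/30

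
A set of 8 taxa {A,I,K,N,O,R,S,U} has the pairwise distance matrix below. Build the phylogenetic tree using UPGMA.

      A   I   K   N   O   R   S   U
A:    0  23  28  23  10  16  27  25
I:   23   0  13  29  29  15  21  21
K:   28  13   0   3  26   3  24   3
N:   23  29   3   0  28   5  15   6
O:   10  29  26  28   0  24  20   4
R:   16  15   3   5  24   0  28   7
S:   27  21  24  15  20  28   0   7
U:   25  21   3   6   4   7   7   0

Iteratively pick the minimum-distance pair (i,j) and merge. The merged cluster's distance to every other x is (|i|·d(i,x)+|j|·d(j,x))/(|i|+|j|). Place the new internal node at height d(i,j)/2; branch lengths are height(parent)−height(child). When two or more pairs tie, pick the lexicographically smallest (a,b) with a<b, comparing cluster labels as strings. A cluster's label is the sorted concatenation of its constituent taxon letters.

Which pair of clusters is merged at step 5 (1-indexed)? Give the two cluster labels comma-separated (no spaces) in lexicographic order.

KNR,OSU

step 1: merge (K,N) at d=3; branch lengths K→3/2, N→3/2; new cluster KN
  updated: d(A,KN)=51/2, d(I,KN)=21, d(KN,O)=27, d(KN,R)=4, d(KN,S)=39/2, d(KN,U)=9/2
step 2: merge (KN,R) at d=4; branch lengths KN→1/2, R→2; new cluster KNR
  updated: d(A,KNR)=67/3, d(I,KNR)=19, d(KNR,O)=26, d(KNR,S)=67/3, d(KNR,U)=16/3
step 3: merge (O,U) at d=4; branch lengths O→2, U→2; new cluster OU
  updated: d(A,OU)=35/2, d(I,OU)=25, d(KNR,OU)=47/3, d(OU,S)=27/2
step 4: merge (OU,S) at d=27/2; branch lengths OU→19/4, S→27/4; new cluster OSU
  updated: d(A,OSU)=62/3, d(I,OSU)=71/3, d(KNR,OSU)=161/9
step 5: merge (KNR,OSU) at d=161/9; branch lengths KNR→125/18, OSU→79/36; new cluster KNORSU
  updated: d(A,KNORSU)=43/2, d(I,KNORSU)=64/3
step 6: merge (I,KNORSU) at d=64/3; branch lengths I→32/3, KNORSU→31/18; new cluster IKNORSU
  updated: d(A,IKNORSU)=152/7
step 7: merge (A,IKNORSU) at d=152/7; branch lengths A→76/7, IKNORSU→4/21; new cluster AIKNORSU
final tree: (A:76/7,(I:32/3,(((K:3/2,N:3/2):1/2,R:2):125/18,((O:2,U:2):19/4,S:27/4):79/36):31/18):4/21)
total length: 13501/252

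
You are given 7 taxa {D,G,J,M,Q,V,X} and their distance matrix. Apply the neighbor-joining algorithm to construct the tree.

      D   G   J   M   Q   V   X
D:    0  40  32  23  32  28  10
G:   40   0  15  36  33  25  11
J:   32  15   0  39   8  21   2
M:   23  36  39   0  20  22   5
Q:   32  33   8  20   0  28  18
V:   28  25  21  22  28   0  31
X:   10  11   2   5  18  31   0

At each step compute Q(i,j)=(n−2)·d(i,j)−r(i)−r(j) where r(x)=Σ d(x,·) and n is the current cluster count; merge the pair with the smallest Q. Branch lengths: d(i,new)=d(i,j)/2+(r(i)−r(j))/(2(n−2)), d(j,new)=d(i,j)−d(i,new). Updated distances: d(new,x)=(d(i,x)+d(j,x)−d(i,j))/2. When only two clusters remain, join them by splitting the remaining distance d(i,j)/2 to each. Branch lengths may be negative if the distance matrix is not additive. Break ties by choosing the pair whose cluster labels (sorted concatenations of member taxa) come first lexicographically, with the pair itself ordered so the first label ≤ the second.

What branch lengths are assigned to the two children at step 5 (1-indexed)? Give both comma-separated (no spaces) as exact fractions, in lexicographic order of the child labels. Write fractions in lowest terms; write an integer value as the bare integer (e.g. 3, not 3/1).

7/16,147/16

1. join J+Q (d=8, Q=-216) ⇒ JQ; edges |J|=9/5, |Q|=31/5
  updated: d(D,JQ)=28, d(G,JQ)=20, d(JQ,M)=51/2, d(JQ,V)=41/2, d(JQ,X)=6
2. join G+V (d=25, Q=-317/2) ⇒ GV; edges |G|=211/16, |V|=189/16
  updated: d(D,GV)=43/2, d(GV,JQ)=31/4, d(GV,M)=33/2, d(GV,X)=17/2
3. join GV+JQ (d=31/4, Q=-393/4) ⇒ GJQV; edges |GV|=41/24, |JQ|=145/24
  updated: d(D,GJQV)=167/8, d(GJQV,M)=137/8, d(GJQV,X)=27/8
4. join D+GJQV (d=167/8, Q=-107/2) ⇒ DGJQV; edges |D|=217/16, |GJQV|=117/16
  updated: d(DGJQV,M)=77/8, d(DGJQV,X)=-15/4
5. join DGJQV+M (d=77/8, Q=-87/8) ⇒ DGJMQV; edges |DGJQV|=7/16, |M|=147/16
  updated: d(DGJMQV,X)=-67/16
6. join DGJMQV+X (d=-67/16) ⇒ DGJMQVX; edges |DGJMQV|=-67/32, |X|=-67/32
final tree: (((D:217/16,((G:211/16,V:189/16):41/24,(J:9/5,Q:31/5):145/24):117/16):7/16,M:147/16):-67/32,X:-67/32)
total length: 1073/16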